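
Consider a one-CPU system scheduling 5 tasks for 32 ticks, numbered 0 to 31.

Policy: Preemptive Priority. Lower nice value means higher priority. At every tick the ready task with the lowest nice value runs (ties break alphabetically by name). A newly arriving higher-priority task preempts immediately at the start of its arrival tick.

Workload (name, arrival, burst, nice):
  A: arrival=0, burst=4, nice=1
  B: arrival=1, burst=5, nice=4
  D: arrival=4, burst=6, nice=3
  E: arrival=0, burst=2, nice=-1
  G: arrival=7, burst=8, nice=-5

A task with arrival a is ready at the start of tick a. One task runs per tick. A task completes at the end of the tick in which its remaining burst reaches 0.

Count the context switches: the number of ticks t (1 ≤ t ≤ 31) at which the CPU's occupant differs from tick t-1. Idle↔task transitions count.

t=0: ready={A,E} → run E
t=1: ready={A,B,E} → run E
t=2: ready={A,B} → run A
t=3: ready={A,B} → run A
t=4: ready={A,B,D} → run A
t=5: ready={A,B,D} → run A
t=6: ready={B,D} → run D
t=7: ready={B,D,G} → run G
t=8: ready={B,D,G} → run G
t=9: ready={B,D,G} → run G
t=10: ready={B,D,G} → run G
t=11: ready={B,D,G} → run G
t=12: ready={B,D,G} → run G
t=13: ready={B,D,G} → run G
t=14: ready={B,D,G} → run G
t=15: ready={B,D} → run D
t=16: ready={B,D} → run D
t=17: ready={B,D} → run D
t=18: ready={B,D} → run D
t=19: ready={B,D} → run D
t=20: ready={B} → run B
t=21: ready={B} → run B
t=22: ready={B} → run B
t=23: ready={B} → run B
t=24: ready={B} → run B
t=25: (idle)
t=26: (idle)
t=27: (idle)
t=28: (idle)
t=29: (idle)
t=30: (idle)
t=31: (idle)

context switches = 6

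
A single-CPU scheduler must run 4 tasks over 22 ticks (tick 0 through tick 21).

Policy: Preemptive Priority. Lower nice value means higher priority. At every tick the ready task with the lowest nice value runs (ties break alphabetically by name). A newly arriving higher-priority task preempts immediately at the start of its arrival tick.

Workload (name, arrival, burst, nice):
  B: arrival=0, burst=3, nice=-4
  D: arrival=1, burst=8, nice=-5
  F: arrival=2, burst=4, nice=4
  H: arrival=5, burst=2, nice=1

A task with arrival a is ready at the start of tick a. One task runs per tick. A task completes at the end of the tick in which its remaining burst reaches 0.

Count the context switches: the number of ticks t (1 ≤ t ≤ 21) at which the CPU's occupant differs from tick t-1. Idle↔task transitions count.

t=0: ready={B} → run B
t=1: ready={B,D} → run D
t=2: ready={B,D,F} → run D
t=3: ready={B,D,F} → run D
t=4: ready={B,D,F} → run D
t=5: ready={B,D,F,H} → run D
t=6: ready={B,D,F,H} → run D
t=7: ready={B,D,F,H} → run D
t=8: ready={B,D,F,H} → run D
t=9: ready={B,F,H} → run B
t=10: ready={B,F,H} → run B
t=11: ready={F,H} → run H
t=12: ready={F,H} → run H
t=13: ready={F} → run F
t=14: ready={F} → run F
t=15: ready={F} → run F
t=16: ready={F} → run F
t=17: (idle)
t=18: (idle)
t=19: (idle)
t=20: (idle)
t=21: (idle)

context switches = 5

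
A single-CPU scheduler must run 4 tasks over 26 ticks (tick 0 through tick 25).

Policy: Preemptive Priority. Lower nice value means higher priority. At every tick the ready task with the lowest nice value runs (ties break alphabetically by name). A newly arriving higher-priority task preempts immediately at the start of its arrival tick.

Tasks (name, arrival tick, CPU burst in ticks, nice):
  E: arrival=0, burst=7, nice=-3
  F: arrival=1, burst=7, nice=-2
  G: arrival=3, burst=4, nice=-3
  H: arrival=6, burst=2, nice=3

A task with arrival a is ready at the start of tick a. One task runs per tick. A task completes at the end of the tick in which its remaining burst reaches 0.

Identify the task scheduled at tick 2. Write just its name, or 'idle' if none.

running at tick 2 = E

t=0: ready={E} → run E
t=1: ready={E,F} → run E
t=2: ready={E,F} → run E
t=3: ready={E,F,G} → run E
t=4: ready={E,F,G} → run E
t=5: ready={E,F,G} → run E
t=6: ready={E,F,G,H} → run E
t=7: ready={F,G,H} → run G
t=8: ready={F,G,H} → run G
t=9: ready={F,G,H} → run G
t=10: ready={F,G,H} → run G
t=11: ready={F,H} → run F
t=12: ready={F,H} → run F
t=13: ready={F,H} → run F
t=14: ready={F,H} → run F
t=15: ready={F,H} → run F
t=16: ready={F,H} → run F
t=17: ready={F,H} → run F
t=18: ready={H} → run H
t=19: ready={H} → run H
t=20: (idle)
t=21: (idle)
t=22: (idle)
t=23: (idle)
t=24: (idle)
t=25: (idle)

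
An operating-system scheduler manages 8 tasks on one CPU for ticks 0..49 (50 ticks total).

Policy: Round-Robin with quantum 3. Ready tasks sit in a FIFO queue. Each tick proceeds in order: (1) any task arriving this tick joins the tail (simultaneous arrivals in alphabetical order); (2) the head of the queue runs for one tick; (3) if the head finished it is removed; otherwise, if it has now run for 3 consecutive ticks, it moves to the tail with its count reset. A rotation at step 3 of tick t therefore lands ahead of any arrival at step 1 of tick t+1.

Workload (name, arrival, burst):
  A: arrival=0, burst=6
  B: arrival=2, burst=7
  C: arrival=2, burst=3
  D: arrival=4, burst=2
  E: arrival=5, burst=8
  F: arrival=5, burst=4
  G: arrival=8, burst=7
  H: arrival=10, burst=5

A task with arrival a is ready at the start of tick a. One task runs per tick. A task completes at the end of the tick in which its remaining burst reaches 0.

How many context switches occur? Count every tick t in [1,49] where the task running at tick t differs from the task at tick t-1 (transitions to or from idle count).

context switches = 17

t=0: queue=[A] q_used=0 → run A
t=1: queue=[A] q_used=1 → run A
t=2: queue=[A,B,C] q_used=2 → run A
t=3: queue=[B,C,A] q_used=0 → run B
t=4: queue=[B,C,A,D] q_used=1 → run B
t=5: queue=[B,C,A,D,E,F] q_used=2 → run B
t=6: queue=[C,A,D,E,F,B] q_used=0 → run C
t=7: queue=[C,A,D,E,F,B] q_used=1 → run C
t=8: queue=[C,A,D,E,F,B,G] q_used=2 → run C
t=9: queue=[A,D,E,F,B,G] q_used=0 → run A
t=10: queue=[A,D,E,F,B,G,H] q_used=1 → run A
t=11: queue=[A,D,E,F,B,G,H] q_used=2 → run A
t=12: queue=[D,E,F,B,G,H] q_used=0 → run D
t=13: queue=[D,E,F,B,G,H] q_used=1 → run D
t=14: queue=[E,F,B,G,H] q_used=0 → run E
t=15: queue=[E,F,B,G,H] q_used=1 → run E
t=16: queue=[E,F,B,G,H] q_used=2 → run E
t=17: queue=[F,B,G,H,E] q_used=0 → run F
t=18: queue=[F,B,G,H,E] q_used=1 → run F
t=19: queue=[F,B,G,H,E] q_used=2 → run F
t=20: queue=[B,G,H,E,F] q_used=0 → run B
t=21: queue=[B,G,H,E,F] q_used=1 → run B
t=22: queue=[B,G,H,E,F] q_used=2 → run B
t=23: queue=[G,H,E,F,B] q_used=0 → run G
t=24: queue=[G,H,E,F,B] q_used=1 → run G
t=25: queue=[G,H,E,F,B] q_used=2 → run G
t=26: queue=[H,E,F,B,G] q_used=0 → run H
t=27: queue=[H,E,F,B,G] q_used=1 → run H
t=28: queue=[H,E,F,B,G] q_used=2 → run H
t=29: queue=[E,F,B,G,H] q_used=0 → run E
t=30: queue=[E,F,B,G,H] q_used=1 → run E
t=31: queue=[E,F,B,G,H] q_used=2 → run E
t=32: queue=[F,B,G,H,E] q_used=0 → run F
t=33: queue=[B,G,H,E] q_used=0 → run B
t=34: queue=[G,H,E] q_used=0 → run G
t=35: queue=[G,H,E] q_used=1 → run G
t=36: queue=[G,H,E] q_used=2 → run G
t=37: queue=[H,E,G] q_used=0 → run H
t=38: queue=[H,E,G] q_used=1 → run H
t=39: queue=[E,G] q_used=0 → run E
t=40: queue=[E,G] q_used=1 → run E
t=41: queue=[G] q_used=0 → run G
t=42: (idle)
t=43: (idle)
t=44: (idle)
t=45: (idle)
t=46: (idle)
t=47: (idle)
t=48: (idle)
t=49: (idle)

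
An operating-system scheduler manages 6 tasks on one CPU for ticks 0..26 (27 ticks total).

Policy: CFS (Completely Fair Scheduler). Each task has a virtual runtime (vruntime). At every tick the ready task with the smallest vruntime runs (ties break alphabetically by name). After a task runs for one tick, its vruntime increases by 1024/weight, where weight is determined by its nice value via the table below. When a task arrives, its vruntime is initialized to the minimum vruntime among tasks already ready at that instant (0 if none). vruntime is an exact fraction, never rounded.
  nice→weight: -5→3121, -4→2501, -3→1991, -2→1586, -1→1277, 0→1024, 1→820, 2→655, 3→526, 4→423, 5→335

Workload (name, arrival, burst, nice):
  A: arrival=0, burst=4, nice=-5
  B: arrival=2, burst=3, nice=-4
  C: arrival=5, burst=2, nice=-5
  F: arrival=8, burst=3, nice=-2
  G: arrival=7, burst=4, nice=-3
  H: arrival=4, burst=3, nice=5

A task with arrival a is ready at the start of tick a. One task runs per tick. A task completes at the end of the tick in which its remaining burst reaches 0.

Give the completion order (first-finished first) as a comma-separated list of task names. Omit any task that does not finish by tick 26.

t=0: vr[A=0] → run A
t=1: vr[A=1024/3121] → run A
t=2: vr[A=2048/3121 B=2048/3121] → run A
t=3: vr[A=3072/3121 B=2048/3121] → run B
t=4: vr[A=3072/3121 B=8317952/7805621 H=3072/3121] → run A
t=5: vr[B=8317952/7805621 C=3072/3121 H=3072/3121] → run C
t=6: vr[B=8317952/7805621 C=4096/3121 H=3072/3121] → run H
t=7: vr[B=8317952/7805621 C=4096/3121 G=8317952/7805621 H=4225024/1045535] → run B
t=8: vr[B=11513856/7805621 C=4096/3121 F=8317952/7805621 G=8317952/7805621 H=4225024/1045535] → run F
t=9: vr[B=11513856/7805621 C=4096/3121 F=173649408/101473073 G=8317952/7805621 H=4225024/1045535] → run G
t=10: vr[B=11513856/7805621 C=4096/3121 F=173649408/101473073 G=24553998336/15540991411 H=4225024/1045535] → run C
t=11: vr[B=11513856/7805621 F=173649408/101473073 G=24553998336/15540991411 H=4225024/1045535] → run B
t=12: vr[F=173649408/101473073 G=24553998336/15540991411 H=4225024/1045535] → run G
t=13: vr[F=173649408/101473073 G=32546954240/15540991411 H=4225024/1045535] → run F
t=14: vr[F=239165440/101473073 G=32546954240/15540991411 H=4225024/1045535] → run G
t=15: vr[F=239165440/101473073 G=40539910144/15540991411 H=4225024/1045535] → run F
t=16: vr[G=40539910144/15540991411 H=4225024/1045535] → run G
t=17: vr[H=4225024/1045535] → run H
t=18: vr[H=7420928/1045535] → run H
t=19: (idle)
t=20: (idle)
t=21: (idle)
t=22: (idle)
t=23: (idle)
t=24: (idle)
t=25: (idle)
t=26: (idle)

completion order = A, C, B, F, G, H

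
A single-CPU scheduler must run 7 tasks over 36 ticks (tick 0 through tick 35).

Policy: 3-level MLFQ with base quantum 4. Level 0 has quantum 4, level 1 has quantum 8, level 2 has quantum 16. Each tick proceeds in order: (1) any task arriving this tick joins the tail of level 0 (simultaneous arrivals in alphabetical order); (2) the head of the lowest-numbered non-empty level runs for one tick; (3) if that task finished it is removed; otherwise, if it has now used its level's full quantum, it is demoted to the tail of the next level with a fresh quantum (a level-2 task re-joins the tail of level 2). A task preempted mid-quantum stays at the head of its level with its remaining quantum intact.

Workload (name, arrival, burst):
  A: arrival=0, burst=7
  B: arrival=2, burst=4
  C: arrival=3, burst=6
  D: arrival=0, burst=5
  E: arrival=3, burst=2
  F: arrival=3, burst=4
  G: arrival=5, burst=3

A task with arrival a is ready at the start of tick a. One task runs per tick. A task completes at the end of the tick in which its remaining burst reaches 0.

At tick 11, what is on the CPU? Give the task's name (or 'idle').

t=0: L0/L1/L2 = AD/-/- → run A
t=1: L0/L1/L2 = AD/-/- → run A
t=2: L0/L1/L2 = ADB/-/- → run A
t=3: L0/L1/L2 = ADBCEF/-/- → run A
t=4: L0/L1/L2 = DBCEF/A/- → run D
t=5: L0/L1/L2 = DBCEFG/A/- → run D
t=6: L0/L1/L2 = DBCEFG/A/- → run D
t=7: L0/L1/L2 = DBCEFG/A/- → run D
t=8: L0/L1/L2 = BCEFG/AD/- → run B
t=9: L0/L1/L2 = BCEFG/AD/- → run B
t=10: L0/L1/L2 = BCEFG/AD/- → run B
t=11: L0/L1/L2 = BCEFG/AD/- → run B
t=12: L0/L1/L2 = CEFG/AD/- → run C
t=13: L0/L1/L2 = CEFG/AD/- → run C
t=14: L0/L1/L2 = CEFG/AD/- → run C
t=15: L0/L1/L2 = CEFG/AD/- → run C
t=16: L0/L1/L2 = EFG/ADC/- → run E
t=17: L0/L1/L2 = EFG/ADC/- → run E
t=18: L0/L1/L2 = FG/ADC/- → run F
t=19: L0/L1/L2 = FG/ADC/- → run F
t=20: L0/L1/L2 = FG/ADC/- → run F
t=21: L0/L1/L2 = FG/ADC/- → run F
t=22: L0/L1/L2 = G/ADC/- → run G
t=23: L0/L1/L2 = G/ADC/- → run G
t=24: L0/L1/L2 = G/ADC/- → run G
t=25: L0/L1/L2 = -/ADC/- → run A
t=26: L0/L1/L2 = -/ADC/- → run A
t=27: L0/L1/L2 = -/ADC/- → run A
t=28: L0/L1/L2 = -/DC/- → run D
t=29: L0/L1/L2 = -/C/- → run C
t=30: L0/L1/L2 = -/C/- → run C
t=31: (idle)
t=32: (idle)
t=33: (idle)
t=34: (idle)
t=35: (idle)

running at tick 11 = B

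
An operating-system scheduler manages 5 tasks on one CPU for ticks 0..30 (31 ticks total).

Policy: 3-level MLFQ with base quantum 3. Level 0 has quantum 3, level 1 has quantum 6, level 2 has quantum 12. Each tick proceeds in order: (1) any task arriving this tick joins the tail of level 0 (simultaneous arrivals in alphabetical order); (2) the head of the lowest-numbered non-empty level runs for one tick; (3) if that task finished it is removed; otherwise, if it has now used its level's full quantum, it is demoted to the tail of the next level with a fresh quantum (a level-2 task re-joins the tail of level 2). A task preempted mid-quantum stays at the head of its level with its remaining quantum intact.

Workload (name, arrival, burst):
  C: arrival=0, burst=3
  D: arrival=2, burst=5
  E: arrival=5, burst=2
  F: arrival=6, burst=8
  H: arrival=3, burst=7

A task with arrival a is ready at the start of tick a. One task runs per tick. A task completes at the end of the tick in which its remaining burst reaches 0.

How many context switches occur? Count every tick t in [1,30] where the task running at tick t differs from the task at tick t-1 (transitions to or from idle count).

context switches = 8

t=0: L0/L1/L2 = C/-/- → run C
t=1: L0/L1/L2 = C/-/- → run C
t=2: L0/L1/L2 = CD/-/- → run C
t=3: L0/L1/L2 = DH/-/- → run D
t=4: L0/L1/L2 = DH/-/- → run D
t=5: L0/L1/L2 = DHE/-/- → run D
t=6: L0/L1/L2 = HEF/D/- → run H
t=7: L0/L1/L2 = HEF/D/- → run H
t=8: L0/L1/L2 = HEF/D/- → run H
t=9: L0/L1/L2 = EF/DH/- → run E
t=10: L0/L1/L2 = EF/DH/- → run E
t=11: L0/L1/L2 = F/DH/- → run F
t=12: L0/L1/L2 = F/DH/- → run F
t=13: L0/L1/L2 = F/DH/- → run F
t=14: L0/L1/L2 = -/DHF/- → run D
t=15: L0/L1/L2 = -/DHF/- → run D
t=16: L0/L1/L2 = -/HF/- → run H
t=17: L0/L1/L2 = -/HF/- → run H
t=18: L0/L1/L2 = -/HF/- → run H
t=19: L0/L1/L2 = -/HF/- → run H
t=20: L0/L1/L2 = -/F/- → run F
t=21: L0/L1/L2 = -/F/- → run F
t=22: L0/L1/L2 = -/F/- → run F
t=23: L0/L1/L2 = -/F/- → run F
t=24: L0/L1/L2 = -/F/- → run F
t=25: (idle)
t=26: (idle)
t=27: (idle)
t=28: (idle)
t=29: (idle)
t=30: (idle)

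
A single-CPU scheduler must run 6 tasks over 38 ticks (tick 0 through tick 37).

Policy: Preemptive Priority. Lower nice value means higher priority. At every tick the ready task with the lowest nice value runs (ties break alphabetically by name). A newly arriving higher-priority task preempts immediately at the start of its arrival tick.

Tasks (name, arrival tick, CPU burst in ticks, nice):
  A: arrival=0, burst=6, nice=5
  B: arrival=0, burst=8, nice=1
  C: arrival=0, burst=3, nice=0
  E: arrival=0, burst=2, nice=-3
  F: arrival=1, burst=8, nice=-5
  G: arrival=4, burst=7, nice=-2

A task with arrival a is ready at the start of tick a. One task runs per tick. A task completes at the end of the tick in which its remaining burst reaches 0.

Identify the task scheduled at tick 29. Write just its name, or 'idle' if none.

running at tick 29 = A

t=0: ready={A,B,C,E} → run E
t=1: ready={A,B,C,E,F} → run F
t=2: ready={A,B,C,E,F} → run F
t=3: ready={A,B,C,E,F} → run F
t=4: ready={A,B,C,E,F,G} → run F
t=5: ready={A,B,C,E,F,G} → run F
t=6: ready={A,B,C,E,F,G} → run F
t=7: ready={A,B,C,E,F,G} → run F
t=8: ready={A,B,C,E,F,G} → run F
t=9: ready={A,B,C,E,G} → run E
t=10: ready={A,B,C,G} → run G
t=11: ready={A,B,C,G} → run G
t=12: ready={A,B,C,G} → run G
t=13: ready={A,B,C,G} → run G
t=14: ready={A,B,C,G} → run G
t=15: ready={A,B,C,G} → run G
t=16: ready={A,B,C,G} → run G
t=17: ready={A,B,C} → run C
t=18: ready={A,B,C} → run C
t=19: ready={A,B,C} → run C
t=20: ready={A,B} → run B
t=21: ready={A,B} → run B
t=22: ready={A,B} → run B
t=23: ready={A,B} → run B
t=24: ready={A,B} → run B
t=25: ready={A,B} → run B
t=26: ready={A,B} → run B
t=27: ready={A,B} → run B
t=28: ready={A} → run A
t=29: ready={A} → run A
t=30: ready={A} → run A
t=31: ready={A} → run A
t=32: ready={A} → run A
t=33: ready={A} → run A
t=34: (idle)
t=35: (idle)
t=36: (idle)
t=37: (idle)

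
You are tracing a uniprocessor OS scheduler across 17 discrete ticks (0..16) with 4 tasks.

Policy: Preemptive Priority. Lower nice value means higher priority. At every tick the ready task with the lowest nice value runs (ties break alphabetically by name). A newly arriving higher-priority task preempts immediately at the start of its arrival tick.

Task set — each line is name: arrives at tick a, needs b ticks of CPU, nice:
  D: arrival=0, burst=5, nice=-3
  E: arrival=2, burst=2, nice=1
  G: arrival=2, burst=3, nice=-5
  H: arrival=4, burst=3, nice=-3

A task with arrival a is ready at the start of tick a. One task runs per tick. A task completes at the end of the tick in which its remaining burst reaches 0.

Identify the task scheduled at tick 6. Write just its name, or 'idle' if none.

t=0: ready={D} → run D
t=1: ready={D} → run D
t=2: ready={D,E,G} → run G
t=3: ready={D,E,G} → run G
t=4: ready={D,E,G,H} → run G
t=5: ready={D,E,H} → run D
t=6: ready={D,E,H} → run D
t=7: ready={D,E,H} → run D
t=8: ready={E,H} → run H
t=9: ready={E,H} → run H
t=10: ready={E,H} → run H
t=11: ready={E} → run E
t=12: ready={E} → run E
t=13: (idle)
t=14: (idle)
t=15: (idle)
t=16: (idle)

running at tick 6 = D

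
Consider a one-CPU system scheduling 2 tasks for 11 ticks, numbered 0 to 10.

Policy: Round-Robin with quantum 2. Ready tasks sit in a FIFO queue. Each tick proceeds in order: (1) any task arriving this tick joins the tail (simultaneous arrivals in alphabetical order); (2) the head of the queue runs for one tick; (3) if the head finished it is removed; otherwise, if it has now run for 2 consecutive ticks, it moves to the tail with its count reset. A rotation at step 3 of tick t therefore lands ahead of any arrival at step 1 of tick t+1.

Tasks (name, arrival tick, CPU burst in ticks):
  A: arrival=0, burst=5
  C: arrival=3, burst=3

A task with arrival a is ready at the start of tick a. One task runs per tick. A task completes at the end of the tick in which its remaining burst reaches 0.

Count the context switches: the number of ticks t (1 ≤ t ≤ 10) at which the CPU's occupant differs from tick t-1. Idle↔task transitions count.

context switches = 4

t=0: queue=[A] q_used=0 → run A
t=1: queue=[A] q_used=1 → run A
t=2: queue=[A] q_used=0 → run A
t=3: queue=[A,C] q_used=1 → run A
t=4: queue=[C,A] q_used=0 → run C
t=5: queue=[C,A] q_used=1 → run C
t=6: queue=[A,C] q_used=0 → run A
t=7: queue=[C] q_used=0 → run C
t=8: (idle)
t=9: (idle)
t=10: (idle)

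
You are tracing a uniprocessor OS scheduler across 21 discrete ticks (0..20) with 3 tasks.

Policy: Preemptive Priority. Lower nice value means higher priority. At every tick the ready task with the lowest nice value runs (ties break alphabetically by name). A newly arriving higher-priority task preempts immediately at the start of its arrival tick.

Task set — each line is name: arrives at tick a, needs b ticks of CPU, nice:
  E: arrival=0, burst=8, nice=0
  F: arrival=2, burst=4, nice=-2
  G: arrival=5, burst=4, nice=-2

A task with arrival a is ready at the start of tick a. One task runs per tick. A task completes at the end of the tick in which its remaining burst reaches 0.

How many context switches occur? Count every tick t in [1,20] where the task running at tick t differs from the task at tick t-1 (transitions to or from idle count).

context switches = 4

t=0: ready={E} → run E
t=1: ready={E} → run E
t=2: ready={E,F} → run F
t=3: ready={E,F} → run F
t=4: ready={E,F} → run F
t=5: ready={E,F,G} → run F
t=6: ready={E,G} → run G
t=7: ready={E,G} → run G
t=8: ready={E,G} → run G
t=9: ready={E,G} → run G
t=10: ready={E} → run E
t=11: ready={E} → run E
t=12: ready={E} → run E
t=13: ready={E} → run E
t=14: ready={E} → run E
t=15: ready={E} → run E
t=16: (idle)
t=17: (idle)
t=18: (idle)
t=19: (idle)
t=20: (idle)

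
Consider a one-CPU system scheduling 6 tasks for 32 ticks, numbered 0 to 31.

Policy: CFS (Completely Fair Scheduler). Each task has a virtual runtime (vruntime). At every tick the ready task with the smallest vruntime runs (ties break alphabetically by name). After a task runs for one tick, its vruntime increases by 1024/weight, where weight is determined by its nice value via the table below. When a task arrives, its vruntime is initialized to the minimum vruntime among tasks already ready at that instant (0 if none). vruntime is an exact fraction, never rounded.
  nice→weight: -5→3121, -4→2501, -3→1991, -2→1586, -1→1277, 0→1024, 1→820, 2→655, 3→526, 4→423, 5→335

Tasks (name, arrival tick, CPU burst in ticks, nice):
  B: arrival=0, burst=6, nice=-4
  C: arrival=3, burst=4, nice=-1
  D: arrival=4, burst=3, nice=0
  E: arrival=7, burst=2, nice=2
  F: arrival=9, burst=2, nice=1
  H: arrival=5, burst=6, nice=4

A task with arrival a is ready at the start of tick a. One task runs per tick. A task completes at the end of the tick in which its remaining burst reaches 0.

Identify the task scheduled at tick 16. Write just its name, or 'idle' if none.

running at tick 16 = F

t=0: vr[B=0] → run B
t=1: vr[B=1024/2501] → run B
t=2: vr[B=2048/2501] → run B
t=3: vr[B=3072/2501 C=3072/2501] → run B
t=4: vr[B=4096/2501 C=3072/2501 D=3072/2501] → run C
t=5: vr[B=4096/2501 C=6483968/3193777 D=3072/2501 H=3072/2501] → run D
t=6: vr[B=4096/2501 C=6483968/3193777 D=5573/2501 H=3072/2501] → run H
t=7: vr[B=4096/2501 C=6483968/3193777 D=5573/2501 E=4096/2501 H=3860480/1057923] → run B
t=8: vr[B=5120/2501 C=6483968/3193777 D=5573/2501 E=4096/2501 H=3860480/1057923] → run E
t=9: vr[B=5120/2501 C=6483968/3193777 D=5573/2501 E=5243904/1638155 F=6483968/3193777 H=3860480/1057923] → run C
t=10: vr[B=5120/2501 C=9044992/3193777 D=5573/2501 E=5243904/1638155 F=6483968/3193777 H=3860480/1057923] → run F
t=11: vr[B=5120/2501 C=9044992/3193777 D=5573/2501 E=5243904/1638155 F=52361472/15968885 H=3860480/1057923] → run B
t=12: vr[C=9044992/3193777 D=5573/2501 E=5243904/1638155 F=52361472/15968885 H=3860480/1057923] → run D
t=13: vr[C=9044992/3193777 D=8074/2501 E=5243904/1638155 F=52361472/15968885 H=3860480/1057923] → run C
t=14: vr[C=11606016/3193777 D=8074/2501 E=5243904/1638155 F=52361472/15968885 H=3860480/1057923] → run E
t=15: vr[C=11606016/3193777 D=8074/2501 F=52361472/15968885 H=3860480/1057923] → run D
t=16: vr[C=11606016/3193777 F=52361472/15968885 H=3860480/1057923] → run F
t=17: vr[C=11606016/3193777 H=3860480/1057923] → run C
t=18: vr[H=3860480/1057923] → run H
t=19: vr[H=6421504/1057923] → run H
t=20: vr[H=2994176/352641] → run H
t=21: vr[H=11543552/1057923] → run H
t=22: vr[H=14104576/1057923] → run H
t=23: (idle)
t=24: (idle)
t=25: (idle)
t=26: (idle)
t=27: (idle)
t=28: (idle)
t=29: (idle)
t=30: (idle)
t=31: (idle)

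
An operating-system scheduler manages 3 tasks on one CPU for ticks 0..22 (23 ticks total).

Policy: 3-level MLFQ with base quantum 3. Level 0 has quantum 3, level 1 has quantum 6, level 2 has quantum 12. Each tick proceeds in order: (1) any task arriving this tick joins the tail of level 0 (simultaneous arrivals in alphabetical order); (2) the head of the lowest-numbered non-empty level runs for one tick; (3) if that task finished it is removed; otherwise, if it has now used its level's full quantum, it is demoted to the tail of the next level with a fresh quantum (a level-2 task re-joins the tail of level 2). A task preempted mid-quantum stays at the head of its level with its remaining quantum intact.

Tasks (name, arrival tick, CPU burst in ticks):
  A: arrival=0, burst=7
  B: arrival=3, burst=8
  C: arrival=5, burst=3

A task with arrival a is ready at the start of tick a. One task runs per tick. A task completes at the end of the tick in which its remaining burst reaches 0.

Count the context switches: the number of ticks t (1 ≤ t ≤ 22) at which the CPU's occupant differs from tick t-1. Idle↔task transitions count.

t=0: L0/L1/L2 = A/-/- → run A
t=1: L0/L1/L2 = A/-/- → run A
t=2: L0/L1/L2 = A/-/- → run A
t=3: L0/L1/L2 = B/A/- → run B
t=4: L0/L1/L2 = B/A/- → run B
t=5: L0/L1/L2 = BC/A/- → run B
t=6: L0/L1/L2 = C/AB/- → run C
t=7: L0/L1/L2 = C/AB/- → run C
t=8: L0/L1/L2 = C/AB/- → run C
t=9: L0/L1/L2 = -/AB/- → run A
t=10: L0/L1/L2 = -/AB/- → run A
t=11: L0/L1/L2 = -/AB/- → run A
t=12: L0/L1/L2 = -/AB/- → run A
t=13: L0/L1/L2 = -/B/- → run B
t=14: L0/L1/L2 = -/B/- → run B
t=15: L0/L1/L2 = -/B/- → run B
t=16: L0/L1/L2 = -/B/- → run B
t=17: L0/L1/L2 = -/B/- → run B
t=18: (idle)
t=19: (idle)
t=20: (idle)
t=21: (idle)
t=22: (idle)

context switches = 5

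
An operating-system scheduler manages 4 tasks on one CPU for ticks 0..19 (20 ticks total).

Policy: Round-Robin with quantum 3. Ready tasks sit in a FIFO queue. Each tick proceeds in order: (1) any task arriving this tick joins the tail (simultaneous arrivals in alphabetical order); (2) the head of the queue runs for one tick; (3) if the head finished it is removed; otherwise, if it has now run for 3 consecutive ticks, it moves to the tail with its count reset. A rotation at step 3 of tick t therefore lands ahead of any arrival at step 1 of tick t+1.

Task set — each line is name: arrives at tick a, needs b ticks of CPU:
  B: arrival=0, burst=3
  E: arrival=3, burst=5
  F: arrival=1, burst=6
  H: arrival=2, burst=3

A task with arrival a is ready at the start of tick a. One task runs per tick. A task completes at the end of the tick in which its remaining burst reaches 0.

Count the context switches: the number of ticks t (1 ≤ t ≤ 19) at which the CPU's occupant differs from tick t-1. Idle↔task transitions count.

t=0: queue=[B] q_used=0 → run B
t=1: queue=[B,F] q_used=1 → run B
t=2: queue=[B,F,H] q_used=2 → run B
t=3: queue=[F,H,E] q_used=0 → run F
t=4: queue=[F,H,E] q_used=1 → run F
t=5: queue=[F,H,E] q_used=2 → run F
t=6: queue=[H,E,F] q_used=0 → run H
t=7: queue=[H,E,F] q_used=1 → run H
t=8: queue=[H,E,F] q_used=2 → run H
t=9: queue=[E,F] q_used=0 → run E
t=10: queue=[E,F] q_used=1 → run E
t=11: queue=[E,F] q_used=2 → run E
t=12: queue=[F,E] q_used=0 → run F
t=13: queue=[F,E] q_used=1 → run F
t=14: queue=[F,E] q_used=2 → run F
t=15: queue=[E] q_used=0 → run E
t=16: queue=[E] q_used=1 → run E
t=17: (idle)
t=18: (idle)
t=19: (idle)

context switches = 6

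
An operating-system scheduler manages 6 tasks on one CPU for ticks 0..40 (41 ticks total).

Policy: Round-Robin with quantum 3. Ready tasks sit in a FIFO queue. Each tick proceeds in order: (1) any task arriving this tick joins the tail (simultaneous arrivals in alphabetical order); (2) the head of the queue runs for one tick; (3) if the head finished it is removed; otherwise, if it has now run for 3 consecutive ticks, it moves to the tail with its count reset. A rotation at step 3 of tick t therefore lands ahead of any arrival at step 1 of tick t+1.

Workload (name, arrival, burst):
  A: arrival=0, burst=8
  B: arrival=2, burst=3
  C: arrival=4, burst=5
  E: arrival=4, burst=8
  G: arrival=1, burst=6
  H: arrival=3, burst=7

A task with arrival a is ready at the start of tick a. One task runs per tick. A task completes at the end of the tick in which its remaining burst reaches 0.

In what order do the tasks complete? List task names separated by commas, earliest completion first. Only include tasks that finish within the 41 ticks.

completion order = B, G, A, C, H, E

t=0: queue=[A] q_used=0 → run A
t=1: queue=[A,G] q_used=1 → run A
t=2: queue=[A,G,B] q_used=2 → run A
t=3: queue=[G,B,A,H] q_used=0 → run G
t=4: queue=[G,B,A,H,C,E] q_used=1 → run G
t=5: queue=[G,B,A,H,C,E] q_used=2 → run G
t=6: queue=[B,A,H,C,E,G] q_used=0 → run B
t=7: queue=[B,A,H,C,E,G] q_used=1 → run B
t=8: queue=[B,A,H,C,E,G] q_used=2 → run B
t=9: queue=[A,H,C,E,G] q_used=0 → run A
t=10: queue=[A,H,C,E,G] q_used=1 → run A
t=11: queue=[A,H,C,E,G] q_used=2 → run A
t=12: queue=[H,C,E,G,A] q_used=0 → run H
t=13: queue=[H,C,E,G,A] q_used=1 → run H
t=14: queue=[H,C,E,G,A] q_used=2 → run H
t=15: queue=[C,E,G,A,H] q_used=0 → run C
t=16: queue=[C,E,G,A,H] q_used=1 → run C
t=17: queue=[C,E,G,A,H] q_used=2 → run C
t=18: queue=[E,G,A,H,C] q_used=0 → run E
t=19: queue=[E,G,A,H,C] q_used=1 → run E
t=20: queue=[E,G,A,H,C] q_used=2 → run E
t=21: queue=[G,A,H,C,E] q_used=0 → run G
t=22: queue=[G,A,H,C,E] q_used=1 → run G
t=23: queue=[G,A,H,C,E] q_used=2 → run G
t=24: queue=[A,H,C,E] q_used=0 → run A
t=25: queue=[A,H,C,E] q_used=1 → run A
t=26: queue=[H,C,E] q_used=0 → run H
t=27: queue=[H,C,E] q_used=1 → run H
t=28: queue=[H,C,E] q_used=2 → run H
t=29: queue=[C,E,H] q_used=0 → run C
t=30: queue=[C,E,H] q_used=1 → run C
t=31: queue=[E,H] q_used=0 → run E
t=32: queue=[E,H] q_used=1 → run E
t=33: queue=[E,H] q_used=2 → run E
t=34: queue=[H,E] q_used=0 → run H
t=35: queue=[E] q_used=0 → run E
t=36: queue=[E] q_used=1 → run E
t=37: (idle)
t=38: (idle)
t=39: (idle)
t=40: (idle)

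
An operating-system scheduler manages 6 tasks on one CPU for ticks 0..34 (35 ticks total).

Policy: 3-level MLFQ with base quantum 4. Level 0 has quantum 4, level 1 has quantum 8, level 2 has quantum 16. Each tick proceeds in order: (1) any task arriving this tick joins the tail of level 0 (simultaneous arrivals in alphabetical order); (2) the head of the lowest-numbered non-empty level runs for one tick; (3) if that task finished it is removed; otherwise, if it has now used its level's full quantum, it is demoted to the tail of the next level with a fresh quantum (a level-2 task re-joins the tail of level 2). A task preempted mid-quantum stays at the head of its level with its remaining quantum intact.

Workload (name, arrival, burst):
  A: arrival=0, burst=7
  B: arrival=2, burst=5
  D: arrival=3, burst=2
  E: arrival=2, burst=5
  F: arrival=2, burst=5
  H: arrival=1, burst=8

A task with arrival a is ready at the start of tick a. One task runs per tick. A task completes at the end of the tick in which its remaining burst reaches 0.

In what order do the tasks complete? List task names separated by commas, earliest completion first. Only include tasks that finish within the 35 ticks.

t=0: L0/L1/L2 = A/-/- → run A
t=1: L0/L1/L2 = AH/-/- → run A
t=2: L0/L1/L2 = AHBEF/-/- → run A
t=3: L0/L1/L2 = AHBEFD/-/- → run A
t=4: L0/L1/L2 = HBEFD/A/- → run H
t=5: L0/L1/L2 = HBEFD/A/- → run H
t=6: L0/L1/L2 = HBEFD/A/- → run H
t=7: L0/L1/L2 = HBEFD/A/- → run H
t=8: L0/L1/L2 = BEFD/AH/- → run B
t=9: L0/L1/L2 = BEFD/AH/- → run B
t=10: L0/L1/L2 = BEFD/AH/- → run B
t=11: L0/L1/L2 = BEFD/AH/- → run B
t=12: L0/L1/L2 = EFD/AHB/- → run E
t=13: L0/L1/L2 = EFD/AHB/- → run E
t=14: L0/L1/L2 = EFD/AHB/- → run E
t=15: L0/L1/L2 = EFD/AHB/- → run E
t=16: L0/L1/L2 = FD/AHBE/- → run F
t=17: L0/L1/L2 = FD/AHBE/- → run F
t=18: L0/L1/L2 = FD/AHBE/- → run F
t=19: L0/L1/L2 = FD/AHBE/- → run F
t=20: L0/L1/L2 = D/AHBEF/- → run D
t=21: L0/L1/L2 = D/AHBEF/- → run D
t=22: L0/L1/L2 = -/AHBEF/- → run A
t=23: L0/L1/L2 = -/AHBEF/- → run A
t=24: L0/L1/L2 = -/AHBEF/- → run A
t=25: L0/L1/L2 = -/HBEF/- → run H
t=26: L0/L1/L2 = -/HBEF/- → run H
t=27: L0/L1/L2 = -/HBEF/- → run H
t=28: L0/L1/L2 = -/HBEF/- → run H
t=29: L0/L1/L2 = -/BEF/- → run B
t=30: L0/L1/L2 = -/EF/- → run E
t=31: L0/L1/L2 = -/F/- → run F
t=32: (idle)
t=33: (idle)
t=34: (idle)

completion order = D, A, H, B, E, F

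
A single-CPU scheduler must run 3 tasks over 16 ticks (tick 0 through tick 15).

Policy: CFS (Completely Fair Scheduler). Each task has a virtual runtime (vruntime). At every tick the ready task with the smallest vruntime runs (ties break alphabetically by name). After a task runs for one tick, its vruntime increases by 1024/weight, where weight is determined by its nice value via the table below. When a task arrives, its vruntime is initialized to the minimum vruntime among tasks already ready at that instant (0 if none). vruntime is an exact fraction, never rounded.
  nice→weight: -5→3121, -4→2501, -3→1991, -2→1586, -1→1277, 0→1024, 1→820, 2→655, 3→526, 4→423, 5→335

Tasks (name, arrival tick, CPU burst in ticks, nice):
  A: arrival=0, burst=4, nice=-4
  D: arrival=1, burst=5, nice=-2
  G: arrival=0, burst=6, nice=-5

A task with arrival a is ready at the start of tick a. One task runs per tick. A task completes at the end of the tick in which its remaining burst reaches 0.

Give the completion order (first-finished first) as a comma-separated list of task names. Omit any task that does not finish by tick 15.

t=0: vr[A=0 G=0] → run A
t=1: vr[A=1024/2501 D=0 G=0] → run D
t=2: vr[A=1024/2501 D=512/793 G=0] → run G
t=3: vr[A=1024/2501 D=512/793 G=1024/3121] → run G
t=4: vr[A=1024/2501 D=512/793 G=2048/3121] → run A
t=5: vr[A=2048/2501 D=512/793 G=2048/3121] → run D
t=6: vr[A=2048/2501 D=1024/793 G=2048/3121] → run G
t=7: vr[A=2048/2501 D=1024/793 G=3072/3121] → run A
t=8: vr[A=3072/2501 D=1024/793 G=3072/3121] → run G
t=9: vr[A=3072/2501 D=1024/793 G=4096/3121] → run A
t=10: vr[D=1024/793 G=4096/3121] → run D
t=11: vr[D=1536/793 G=4096/3121] → run G
t=12: vr[D=1536/793 G=5120/3121] → run G
t=13: vr[D=1536/793] → run D
t=14: vr[D=2048/793] → run D
t=15: (idle)

completion order = A, G, D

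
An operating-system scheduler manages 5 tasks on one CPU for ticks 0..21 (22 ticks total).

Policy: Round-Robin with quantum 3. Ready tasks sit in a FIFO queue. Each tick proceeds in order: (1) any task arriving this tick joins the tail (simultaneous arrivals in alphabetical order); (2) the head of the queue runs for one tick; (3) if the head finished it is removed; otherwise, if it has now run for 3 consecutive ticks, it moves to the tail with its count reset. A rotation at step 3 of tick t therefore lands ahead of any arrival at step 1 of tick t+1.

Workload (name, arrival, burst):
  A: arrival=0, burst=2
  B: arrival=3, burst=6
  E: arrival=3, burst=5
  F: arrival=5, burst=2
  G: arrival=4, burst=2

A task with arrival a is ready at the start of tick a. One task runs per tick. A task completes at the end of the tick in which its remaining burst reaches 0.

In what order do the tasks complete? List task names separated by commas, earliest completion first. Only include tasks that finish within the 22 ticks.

t=0: queue=[A] q_used=0 → run A
t=1: queue=[A] q_used=1 → run A
t=2: (idle)
t=3: queue=[B,E] q_used=0 → run B
t=4: queue=[B,E,G] q_used=1 → run B
t=5: queue=[B,E,G,F] q_used=2 → run B
t=6: queue=[E,G,F,B] q_used=0 → run E
t=7: queue=[E,G,F,B] q_used=1 → run E
t=8: queue=[E,G,F,B] q_used=2 → run E
t=9: queue=[G,F,B,E] q_used=0 → run G
t=10: queue=[G,F,B,E] q_used=1 → run G
t=11: queue=[F,B,E] q_used=0 → run F
t=12: queue=[F,B,E] q_used=1 → run F
t=13: queue=[B,E] q_used=0 → run B
t=14: queue=[B,E] q_used=1 → run B
t=15: queue=[B,E] q_used=2 → run B
t=16: queue=[E] q_used=0 → run E
t=17: queue=[E] q_used=1 → run E
t=18: (idle)
t=19: (idle)
t=20: (idle)
t=21: (idle)

completion order = A, G, F, B, E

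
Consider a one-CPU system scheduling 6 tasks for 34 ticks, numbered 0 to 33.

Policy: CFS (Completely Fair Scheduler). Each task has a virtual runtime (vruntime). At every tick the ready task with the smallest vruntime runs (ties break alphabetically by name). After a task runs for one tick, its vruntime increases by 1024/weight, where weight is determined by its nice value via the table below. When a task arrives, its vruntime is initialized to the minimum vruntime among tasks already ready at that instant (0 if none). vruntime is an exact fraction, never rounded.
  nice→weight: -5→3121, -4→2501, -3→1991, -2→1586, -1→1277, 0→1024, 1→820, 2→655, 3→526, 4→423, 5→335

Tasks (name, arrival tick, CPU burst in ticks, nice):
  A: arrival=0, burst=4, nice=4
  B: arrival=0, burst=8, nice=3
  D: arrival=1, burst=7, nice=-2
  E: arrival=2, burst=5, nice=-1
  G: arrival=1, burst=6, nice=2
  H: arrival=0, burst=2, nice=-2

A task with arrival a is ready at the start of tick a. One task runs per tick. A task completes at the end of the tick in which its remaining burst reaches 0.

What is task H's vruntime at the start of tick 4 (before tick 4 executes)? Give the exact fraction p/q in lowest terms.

t=0: vr[A=0 B=0 H=0] → run A
t=1: vr[A=1024/423 B=0 D=0 G=0 H=0] → run B
t=2: vr[A=1024/423 B=512/263 D=0 E=0 G=0 H=0] → run D
t=3: vr[A=1024/423 B=512/263 D=512/793 E=0 G=0 H=0] → run E
t=4: vr[A=1024/423 B=512/263 D=512/793 E=1024/1277 G=0 H=0] → run G
t=5: vr[A=1024/423 B=512/263 D=512/793 E=1024/1277 G=1024/655 H=0] → run H
t=6: vr[A=1024/423 B=512/263 D=512/793 E=1024/1277 G=1024/655 H=512/793] → run D
t=7: vr[A=1024/423 B=512/263 D=1024/793 E=1024/1277 G=1024/655 H=512/793] → run H
t=8: vr[A=1024/423 B=512/263 D=1024/793 E=1024/1277 G=1024/655] → run E
t=9: vr[A=1024/423 B=512/263 D=1024/793 E=2048/1277 G=1024/655] → run D
t=10: vr[A=1024/423 B=512/263 D=1536/793 E=2048/1277 G=1024/655] → run G
t=11: vr[A=1024/423 B=512/263 D=1536/793 E=2048/1277 G=2048/655] → run E
t=12: vr[A=1024/423 B=512/263 D=1536/793 E=3072/1277 G=2048/655] → run D
t=13: vr[A=1024/423 B=512/263 D=2048/793 E=3072/1277 G=2048/655] → run B
t=14: vr[A=1024/423 B=1024/263 D=2048/793 E=3072/1277 G=2048/655] → run E
t=15: vr[A=1024/423 B=1024/263 D=2048/793 E=4096/1277 G=2048/655] → run A
t=16: vr[A=2048/423 B=1024/263 D=2048/793 E=4096/1277 G=2048/655] → run D
t=17: vr[A=2048/423 B=1024/263 D=2560/793 E=4096/1277 G=2048/655] → run G
t=18: vr[A=2048/423 B=1024/263 D=2560/793 E=4096/1277 G=3072/655] → run E
t=19: vr[A=2048/423 B=1024/263 D=2560/793 G=3072/655] → run D
t=20: vr[A=2048/423 B=1024/263 D=3072/793 G=3072/655] → run D
t=21: vr[A=2048/423 B=1024/263 G=3072/655] → run B
t=22: vr[A=2048/423 B=1536/263 G=3072/655] → run G
t=23: vr[A=2048/423 B=1536/263 G=4096/655] → run A
t=24: vr[A=1024/141 B=1536/263 G=4096/655] → run B
t=25: vr[A=1024/141 B=2048/263 G=4096/655] → run G
t=26: vr[A=1024/141 B=2048/263 G=1024/131] → run A
t=27: vr[B=2048/263 G=1024/131] → run B
t=28: vr[B=2560/263 G=1024/131] → run G
t=29: vr[B=2560/263] → run B
t=30: vr[B=3072/263] → run B
t=31: vr[B=3584/263] → run B
t=32: (idle)
t=33: (idle)

vruntime(H, start of tick 4) = 0/1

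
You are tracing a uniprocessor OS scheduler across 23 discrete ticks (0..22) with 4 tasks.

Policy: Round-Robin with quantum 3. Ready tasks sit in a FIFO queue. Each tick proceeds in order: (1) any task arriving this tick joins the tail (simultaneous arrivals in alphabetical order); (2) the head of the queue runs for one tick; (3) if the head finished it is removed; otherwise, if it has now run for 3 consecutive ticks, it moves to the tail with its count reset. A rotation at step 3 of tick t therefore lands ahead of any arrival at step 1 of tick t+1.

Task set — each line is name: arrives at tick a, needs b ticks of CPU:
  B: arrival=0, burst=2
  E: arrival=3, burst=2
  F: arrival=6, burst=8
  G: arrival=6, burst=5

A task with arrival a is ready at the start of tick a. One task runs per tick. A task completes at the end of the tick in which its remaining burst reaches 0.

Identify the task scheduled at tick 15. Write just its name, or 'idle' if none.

t=0: queue=[B] q_used=0 → run B
t=1: queue=[B] q_used=1 → run B
t=2: (idle)
t=3: queue=[E] q_used=0 → run E
t=4: queue=[E] q_used=1 → run E
t=5: (idle)
t=6: queue=[F,G] q_used=0 → run F
t=7: queue=[F,G] q_used=1 → run F
t=8: queue=[F,G] q_used=2 → run F
t=9: queue=[G,F] q_used=0 → run G
t=10: queue=[G,F] q_used=1 → run G
t=11: queue=[G,F] q_used=2 → run G
t=12: queue=[F,G] q_used=0 → run F
t=13: queue=[F,G] q_used=1 → run F
t=14: queue=[F,G] q_used=2 → run F
t=15: queue=[G,F] q_used=0 → run G
t=16: queue=[G,F] q_used=1 → run G
t=17: queue=[F] q_used=0 → run F
t=18: queue=[F] q_used=1 → run F
t=19: (idle)
t=20: (idle)
t=21: (idle)
t=22: (idle)

running at tick 15 = G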